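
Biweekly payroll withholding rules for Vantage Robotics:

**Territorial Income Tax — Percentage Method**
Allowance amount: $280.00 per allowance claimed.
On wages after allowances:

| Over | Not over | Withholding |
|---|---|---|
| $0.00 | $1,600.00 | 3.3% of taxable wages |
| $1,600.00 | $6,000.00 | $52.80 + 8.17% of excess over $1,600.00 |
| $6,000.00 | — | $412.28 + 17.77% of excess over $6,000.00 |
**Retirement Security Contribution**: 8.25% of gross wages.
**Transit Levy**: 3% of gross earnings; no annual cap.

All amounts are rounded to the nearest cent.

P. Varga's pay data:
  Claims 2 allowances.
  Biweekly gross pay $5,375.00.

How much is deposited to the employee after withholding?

Territorial Income Tax: taxable = $5,375.00 − 2×$280.00 = $4,815.00
  $52.80 + 8.17% × ($4,815.00 − $1,600.00) = $52.80 + 8.17% × $3,215.00 = $315.47
Retirement Security Contribution: 8.25% × $5,375.00 = $443.44
Transit Levy: 3% × $5,375.00 = $161.25
Total withheld: $315.47 + $443.44 + $161.25 = $920.16
Net pay: $5,375.00 − $920.16 = $4,454.84

$4,454.84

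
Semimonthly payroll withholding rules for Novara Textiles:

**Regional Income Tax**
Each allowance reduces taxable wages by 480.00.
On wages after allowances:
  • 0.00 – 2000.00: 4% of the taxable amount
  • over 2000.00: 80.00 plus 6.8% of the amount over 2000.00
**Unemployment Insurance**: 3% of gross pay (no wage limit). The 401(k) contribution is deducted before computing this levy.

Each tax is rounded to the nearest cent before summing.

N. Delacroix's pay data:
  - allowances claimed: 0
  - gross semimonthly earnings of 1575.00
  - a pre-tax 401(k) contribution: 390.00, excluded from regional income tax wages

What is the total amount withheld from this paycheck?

Regional Income Tax: taxable = 1575.00 − 390.00 = 1185.00
  4% × 1185.00 = 47.40
Unemployment Insurance: 3% × 1185.00 = 35.55
Total: 47.40 + 35.55 = 82.95

82.95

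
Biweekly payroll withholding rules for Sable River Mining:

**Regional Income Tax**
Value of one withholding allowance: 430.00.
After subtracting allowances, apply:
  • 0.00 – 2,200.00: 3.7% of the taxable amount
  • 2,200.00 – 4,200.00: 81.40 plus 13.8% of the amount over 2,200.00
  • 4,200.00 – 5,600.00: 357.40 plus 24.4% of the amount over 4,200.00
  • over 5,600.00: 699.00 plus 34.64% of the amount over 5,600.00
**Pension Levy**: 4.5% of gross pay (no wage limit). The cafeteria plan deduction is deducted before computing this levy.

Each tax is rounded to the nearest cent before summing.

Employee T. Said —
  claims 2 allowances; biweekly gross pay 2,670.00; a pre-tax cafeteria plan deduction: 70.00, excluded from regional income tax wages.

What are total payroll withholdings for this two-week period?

181.38

Regional Income Tax: taxable = 2,670.00 − 70.00 − 2×430.00 = 1,740.00
  3.7% × 1,740.00 = 64.38
Pension Levy: 4.5% × 2,600.00 = 117.00
Total: 64.38 + 117.00 = 181.38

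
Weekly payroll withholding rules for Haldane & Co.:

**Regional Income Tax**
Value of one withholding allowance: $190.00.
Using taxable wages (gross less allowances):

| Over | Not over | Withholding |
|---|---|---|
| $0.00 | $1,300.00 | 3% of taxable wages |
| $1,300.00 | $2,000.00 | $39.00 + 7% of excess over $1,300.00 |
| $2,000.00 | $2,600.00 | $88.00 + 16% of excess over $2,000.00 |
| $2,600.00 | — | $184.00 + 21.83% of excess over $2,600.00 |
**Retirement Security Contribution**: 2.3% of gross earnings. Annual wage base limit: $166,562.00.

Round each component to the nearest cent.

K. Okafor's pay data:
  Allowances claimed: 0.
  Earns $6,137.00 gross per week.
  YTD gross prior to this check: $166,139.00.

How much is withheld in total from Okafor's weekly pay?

$965.86

Regional Income Tax: taxable = $6,137.00
  $184.00 + 21.83% × ($6,137.00 − $2,600.00) = $184.00 + 21.83% × $3,537.00 = $956.13
Retirement Security Contribution: cap $166,562.00 − YTD $166,139.00 = $423.00 subject; 2.3% × $423.00 = $9.73
Total: $956.13 + $9.73 = $965.86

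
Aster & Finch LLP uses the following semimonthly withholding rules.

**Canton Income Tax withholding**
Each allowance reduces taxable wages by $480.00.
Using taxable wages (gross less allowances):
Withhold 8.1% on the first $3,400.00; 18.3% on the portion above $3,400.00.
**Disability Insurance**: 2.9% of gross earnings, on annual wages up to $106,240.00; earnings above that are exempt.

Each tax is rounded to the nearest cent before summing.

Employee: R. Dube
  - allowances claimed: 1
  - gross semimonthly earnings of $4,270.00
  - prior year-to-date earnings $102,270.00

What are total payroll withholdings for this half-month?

$461.90

Canton Income Tax: taxable = $4,270.00 − 1×$480.00 = $3,790.00
  $275.40 + 18.3% × ($3,790.00 − $3,400.00) = $275.40 + 18.3% × $390.00 = $346.77
Disability Insurance: cap $106,240.00 − YTD $102,270.00 = $3,970.00 subject; 2.9% × $3,970.00 = $115.13
Total: $346.77 + $115.13 = $461.90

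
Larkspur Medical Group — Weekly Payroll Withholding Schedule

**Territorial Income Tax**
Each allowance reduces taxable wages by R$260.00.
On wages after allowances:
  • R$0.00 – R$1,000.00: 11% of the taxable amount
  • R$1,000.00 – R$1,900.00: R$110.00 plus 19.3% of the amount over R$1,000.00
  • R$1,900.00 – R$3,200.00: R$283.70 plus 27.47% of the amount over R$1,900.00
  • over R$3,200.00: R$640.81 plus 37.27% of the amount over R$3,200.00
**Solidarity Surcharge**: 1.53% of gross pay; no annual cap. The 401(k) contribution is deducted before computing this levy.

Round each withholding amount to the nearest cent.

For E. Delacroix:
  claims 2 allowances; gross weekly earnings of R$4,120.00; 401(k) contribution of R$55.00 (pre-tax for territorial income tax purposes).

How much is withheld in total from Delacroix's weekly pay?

R$831.58

Territorial Income Tax: taxable = R$4,120.00 − R$55.00 − 2×R$260.00 = R$3,545.00
  R$640.81 + 37.27% × (R$3,545.00 − R$3,200.00) = R$640.81 + 37.27% × R$345.00 = R$769.39
Solidarity Surcharge: 1.53% × R$4,065.00 = R$62.19
Total: R$769.39 + R$62.19 = R$831.58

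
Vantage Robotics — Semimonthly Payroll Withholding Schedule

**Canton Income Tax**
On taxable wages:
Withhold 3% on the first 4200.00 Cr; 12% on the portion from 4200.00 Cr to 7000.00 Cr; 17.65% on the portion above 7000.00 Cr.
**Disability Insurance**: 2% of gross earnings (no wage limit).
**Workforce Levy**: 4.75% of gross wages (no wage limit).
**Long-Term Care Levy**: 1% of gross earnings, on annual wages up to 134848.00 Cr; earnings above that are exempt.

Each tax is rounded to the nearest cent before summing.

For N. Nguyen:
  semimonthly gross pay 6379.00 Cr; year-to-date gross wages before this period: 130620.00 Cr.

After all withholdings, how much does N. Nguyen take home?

5518.66 Cr

Canton Income Tax: taxable = 6379.00 Cr
  126.00 Cr + 12% × (6379.00 Cr − 4200.00 Cr) = 126.00 Cr + 12% × 2179.00 Cr = 387.48 Cr
Disability Insurance: 2% × 6379.00 Cr = 127.58 Cr
Workforce Levy: 4.75% × 6379.00 Cr = 303.00 Cr
Long-Term Care Levy: cap 134848.00 Cr − YTD 130620.00 Cr = 4228.00 Cr subject; 1% × 4228.00 Cr = 42.28 Cr
Total withheld: 387.48 Cr + 127.58 Cr + 303.00 Cr + 42.28 Cr = 860.34 Cr
Net pay: 6379.00 Cr − 860.34 Cr = 5518.66 Cr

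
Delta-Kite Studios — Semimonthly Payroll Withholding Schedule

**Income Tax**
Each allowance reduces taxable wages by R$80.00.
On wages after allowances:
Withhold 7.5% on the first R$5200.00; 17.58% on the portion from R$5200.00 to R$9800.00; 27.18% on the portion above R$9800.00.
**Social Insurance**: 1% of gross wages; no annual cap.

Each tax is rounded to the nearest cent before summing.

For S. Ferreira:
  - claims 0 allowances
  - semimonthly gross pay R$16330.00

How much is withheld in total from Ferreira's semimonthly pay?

Income Tax: taxable = R$16330.00
  R$1198.68 + 27.18% × (R$16330.00 − R$9800.00) = R$1198.68 + 27.18% × R$6530.00 = R$2973.53
Social Insurance: 1% × R$16330.00 = R$163.30
Total: R$2973.53 + R$163.30 = R$3136.83

R$3136.83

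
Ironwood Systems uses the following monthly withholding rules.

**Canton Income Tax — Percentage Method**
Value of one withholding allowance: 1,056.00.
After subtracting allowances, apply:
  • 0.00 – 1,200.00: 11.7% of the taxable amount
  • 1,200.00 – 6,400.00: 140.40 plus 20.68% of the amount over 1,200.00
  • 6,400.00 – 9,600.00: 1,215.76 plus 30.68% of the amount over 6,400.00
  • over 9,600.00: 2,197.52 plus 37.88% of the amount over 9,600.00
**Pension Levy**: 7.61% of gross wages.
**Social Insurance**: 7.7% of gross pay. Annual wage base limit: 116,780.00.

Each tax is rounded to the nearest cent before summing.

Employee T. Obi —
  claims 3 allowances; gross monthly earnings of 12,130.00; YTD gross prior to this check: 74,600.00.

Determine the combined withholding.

Canton Income Tax: taxable = 12,130.00 − 3×1,056.00 = 8,962.00
  1,215.76 + 30.68% × (8,962.00 − 6,400.00) = 1,215.76 + 30.68% × 2,562.00 = 2,001.78
Pension Levy: 7.61% × 12,130.00 = 923.09
Social Insurance: 7.7% × 12,130.00 = 934.01
Total: 2,001.78 + 923.09 + 934.01 = 3,858.88

3,858.88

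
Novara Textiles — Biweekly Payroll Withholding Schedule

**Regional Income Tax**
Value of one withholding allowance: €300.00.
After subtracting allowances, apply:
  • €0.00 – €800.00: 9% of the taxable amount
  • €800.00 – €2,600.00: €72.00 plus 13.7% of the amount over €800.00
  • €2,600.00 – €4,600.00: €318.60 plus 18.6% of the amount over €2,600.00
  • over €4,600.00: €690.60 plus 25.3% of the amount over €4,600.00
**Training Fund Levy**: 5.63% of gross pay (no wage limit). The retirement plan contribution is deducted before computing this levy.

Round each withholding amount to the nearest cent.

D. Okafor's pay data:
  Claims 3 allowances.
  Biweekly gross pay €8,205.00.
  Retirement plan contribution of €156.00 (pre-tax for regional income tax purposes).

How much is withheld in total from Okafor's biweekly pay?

€1,788.66

Regional Income Tax: taxable = €8,205.00 − €156.00 − 3×€300.00 = €7,149.00
  €690.60 + 25.3% × (€7,149.00 − €4,600.00) = €690.60 + 25.3% × €2,549.00 = €1,335.50
Training Fund Levy: 5.63% × €8,049.00 = €453.16
Total: €1,335.50 + €453.16 = €1,788.66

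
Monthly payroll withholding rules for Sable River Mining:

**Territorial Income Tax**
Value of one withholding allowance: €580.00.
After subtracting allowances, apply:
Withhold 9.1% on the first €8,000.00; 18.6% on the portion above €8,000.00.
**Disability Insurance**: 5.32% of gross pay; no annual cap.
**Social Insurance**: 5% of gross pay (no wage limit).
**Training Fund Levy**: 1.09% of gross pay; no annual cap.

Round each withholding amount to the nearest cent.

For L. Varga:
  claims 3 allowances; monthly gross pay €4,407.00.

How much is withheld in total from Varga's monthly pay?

Territorial Income Tax: taxable = €4,407.00 − 3×€580.00 = €2,667.00
  9.1% × €2,667.00 = €242.70
Disability Insurance: 5.32% × €4,407.00 = €234.45
Social Insurance: 5% × €4,407.00 = €220.35
Training Fund Levy: 1.09% × €4,407.00 = €48.04
Total: €242.70 + €234.45 + €220.35 + €48.04 = €745.54

€745.54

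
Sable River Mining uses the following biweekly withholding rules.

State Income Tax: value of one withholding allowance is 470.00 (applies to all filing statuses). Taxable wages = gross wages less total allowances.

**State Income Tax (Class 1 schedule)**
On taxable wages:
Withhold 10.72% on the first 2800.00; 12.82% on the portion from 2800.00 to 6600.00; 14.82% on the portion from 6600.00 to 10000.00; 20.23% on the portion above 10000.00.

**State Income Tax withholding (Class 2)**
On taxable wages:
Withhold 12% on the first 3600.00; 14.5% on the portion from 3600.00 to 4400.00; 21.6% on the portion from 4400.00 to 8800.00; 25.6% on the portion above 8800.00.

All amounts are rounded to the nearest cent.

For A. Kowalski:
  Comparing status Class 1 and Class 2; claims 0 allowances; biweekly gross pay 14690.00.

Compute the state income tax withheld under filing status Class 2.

3006.24

State Income Tax (Class 2): taxable = 14690.00
  1498.40 + 25.6% × (14690.00 − 8800.00) = 1498.40 + 25.6% × 5890.00 = 3006.24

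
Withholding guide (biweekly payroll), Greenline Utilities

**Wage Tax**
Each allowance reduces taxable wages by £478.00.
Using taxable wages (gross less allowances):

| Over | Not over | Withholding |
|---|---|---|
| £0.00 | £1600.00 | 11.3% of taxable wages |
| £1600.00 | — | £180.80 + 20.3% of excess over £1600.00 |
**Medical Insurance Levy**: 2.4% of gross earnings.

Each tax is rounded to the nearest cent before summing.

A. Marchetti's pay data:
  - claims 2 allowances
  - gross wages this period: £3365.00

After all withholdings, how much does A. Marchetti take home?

£2939.21

Wage Tax: taxable = £3365.00 − 2×£478.00 = £2409.00
  £180.80 + 20.3% × (£2409.00 − £1600.00) = £180.80 + 20.3% × £809.00 = £345.03
Medical Insurance Levy: 2.4% × £3365.00 = £80.76
Total withheld: £345.03 + £80.76 = £425.79
Net pay: £3365.00 − £425.79 = £2939.21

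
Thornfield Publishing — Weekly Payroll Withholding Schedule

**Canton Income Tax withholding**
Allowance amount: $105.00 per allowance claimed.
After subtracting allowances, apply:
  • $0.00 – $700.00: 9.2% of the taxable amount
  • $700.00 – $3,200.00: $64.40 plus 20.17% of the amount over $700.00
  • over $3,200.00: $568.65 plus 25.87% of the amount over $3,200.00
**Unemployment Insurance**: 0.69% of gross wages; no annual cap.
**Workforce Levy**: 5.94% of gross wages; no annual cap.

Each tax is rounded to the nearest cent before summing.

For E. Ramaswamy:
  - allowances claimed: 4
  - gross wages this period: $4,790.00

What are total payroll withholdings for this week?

$1,188.91

Canton Income Tax: taxable = $4,790.00 − 4×$105.00 = $4,370.00
  $568.65 + 25.87% × ($4,370.00 − $3,200.00) = $568.65 + 25.87% × $1,170.00 = $871.33
Unemployment Insurance: 0.69% × $4,790.00 = $33.05
Workforce Levy: 5.94% × $4,790.00 = $284.53
Total: $871.33 + $33.05 + $284.53 = $1,188.91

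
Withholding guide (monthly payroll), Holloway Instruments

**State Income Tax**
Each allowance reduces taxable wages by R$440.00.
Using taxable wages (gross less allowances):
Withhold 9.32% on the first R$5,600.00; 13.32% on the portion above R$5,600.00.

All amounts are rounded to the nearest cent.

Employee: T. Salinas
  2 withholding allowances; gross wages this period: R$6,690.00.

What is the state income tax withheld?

R$549.89

State Income Tax: taxable = R$6,690.00 − 2×R$440.00 = R$5,810.00
  R$521.92 + 13.32% × (R$5,810.00 − R$5,600.00) = R$521.92 + 13.32% × R$210.00 = R$549.89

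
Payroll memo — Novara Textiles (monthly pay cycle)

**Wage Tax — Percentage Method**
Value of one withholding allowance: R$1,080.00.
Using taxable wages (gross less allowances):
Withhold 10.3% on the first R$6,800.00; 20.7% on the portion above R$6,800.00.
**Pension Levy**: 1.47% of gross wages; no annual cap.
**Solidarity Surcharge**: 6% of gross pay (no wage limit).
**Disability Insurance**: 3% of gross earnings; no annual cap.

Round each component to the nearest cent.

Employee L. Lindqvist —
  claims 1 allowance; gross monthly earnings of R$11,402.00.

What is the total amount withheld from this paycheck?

Wage Tax: taxable = R$11,402.00 − 1×R$1,080.00 = R$10,322.00
  R$700.40 + 20.7% × (R$10,322.00 − R$6,800.00) = R$700.40 + 20.7% × R$3,522.00 = R$1,429.45
Pension Levy: 1.47% × R$11,402.00 = R$167.61
Solidarity Surcharge: 6% × R$11,402.00 = R$684.12
Disability Insurance: 3% × R$11,402.00 = R$342.06
Total: R$1,429.45 + R$167.61 + R$684.12 + R$342.06 = R$2,623.24

R$2,623.24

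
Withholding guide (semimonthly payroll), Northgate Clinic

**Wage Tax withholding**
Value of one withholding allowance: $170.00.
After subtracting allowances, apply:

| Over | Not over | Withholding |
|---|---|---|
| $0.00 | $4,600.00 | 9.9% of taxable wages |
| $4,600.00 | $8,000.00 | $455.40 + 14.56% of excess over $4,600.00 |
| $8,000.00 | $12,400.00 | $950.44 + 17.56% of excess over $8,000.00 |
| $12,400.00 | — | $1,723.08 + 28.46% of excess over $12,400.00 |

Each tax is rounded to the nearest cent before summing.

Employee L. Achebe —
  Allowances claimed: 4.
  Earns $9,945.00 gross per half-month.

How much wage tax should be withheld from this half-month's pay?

Wage Tax: taxable = $9,945.00 − 4×$170.00 = $9,265.00
  $950.44 + 17.56% × ($9,265.00 − $8,000.00) = $950.44 + 17.56% × $1,265.00 = $1,172.57

$1,172.57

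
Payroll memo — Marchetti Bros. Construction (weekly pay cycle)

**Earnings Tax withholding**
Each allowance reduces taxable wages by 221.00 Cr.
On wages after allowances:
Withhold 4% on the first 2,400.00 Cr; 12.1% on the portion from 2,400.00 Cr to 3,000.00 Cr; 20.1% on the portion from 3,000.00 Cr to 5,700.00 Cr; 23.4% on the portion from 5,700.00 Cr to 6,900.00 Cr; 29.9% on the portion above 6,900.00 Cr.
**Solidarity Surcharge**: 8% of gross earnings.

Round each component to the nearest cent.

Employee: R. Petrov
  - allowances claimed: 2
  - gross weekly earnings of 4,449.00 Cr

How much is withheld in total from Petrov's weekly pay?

726.93 Cr

Earnings Tax: taxable = 4,449.00 Cr − 2×221.00 Cr = 4,007.00 Cr
  168.60 Cr + 20.1% × (4,007.00 Cr − 3,000.00 Cr) = 168.60 Cr + 20.1% × 1,007.00 Cr = 371.01 Cr
Solidarity Surcharge: 8% × 4,449.00 Cr = 355.92 Cr
Total: 371.01 Cr + 355.92 Cr = 726.93 Cr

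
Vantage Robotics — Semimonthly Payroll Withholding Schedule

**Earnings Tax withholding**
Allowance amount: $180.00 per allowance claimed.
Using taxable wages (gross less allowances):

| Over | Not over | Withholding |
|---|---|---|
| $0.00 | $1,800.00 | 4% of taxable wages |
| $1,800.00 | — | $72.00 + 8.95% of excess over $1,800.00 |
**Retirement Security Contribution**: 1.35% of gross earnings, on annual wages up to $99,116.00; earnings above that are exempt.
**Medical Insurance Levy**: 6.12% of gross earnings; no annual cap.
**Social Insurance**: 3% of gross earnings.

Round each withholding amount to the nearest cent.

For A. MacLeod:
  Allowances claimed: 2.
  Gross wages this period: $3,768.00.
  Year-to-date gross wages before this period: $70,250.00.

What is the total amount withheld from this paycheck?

$610.43

Earnings Tax: taxable = $3,768.00 − 2×$180.00 = $3,408.00
  $72.00 + 8.95% × ($3,408.00 − $1,800.00) = $72.00 + 8.95% × $1,608.00 = $215.92
Retirement Security Contribution: 1.35% × $3,768.00 = $50.87
Medical Insurance Levy: 6.12% × $3,768.00 = $230.60
Social Insurance: 3% × $3,768.00 = $113.04
Total: $215.92 + $50.87 + $230.60 + $113.04 = $610.43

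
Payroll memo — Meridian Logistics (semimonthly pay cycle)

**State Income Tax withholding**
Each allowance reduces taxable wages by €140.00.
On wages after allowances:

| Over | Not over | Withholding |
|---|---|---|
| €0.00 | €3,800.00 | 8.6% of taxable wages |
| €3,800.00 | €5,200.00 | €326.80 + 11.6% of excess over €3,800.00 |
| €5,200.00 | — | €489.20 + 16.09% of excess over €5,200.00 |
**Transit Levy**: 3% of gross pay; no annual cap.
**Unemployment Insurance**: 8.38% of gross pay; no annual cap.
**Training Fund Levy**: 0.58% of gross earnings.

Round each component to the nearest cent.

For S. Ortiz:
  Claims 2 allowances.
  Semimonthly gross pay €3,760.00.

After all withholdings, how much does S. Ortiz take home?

State Income Tax: taxable = €3,760.00 − 2×€140.00 = €3,480.00
  8.6% × €3,480.00 = €299.28
Transit Levy: 3% × €3,760.00 = €112.80
Unemployment Insurance: 8.38% × €3,760.00 = €315.09
Training Fund Levy: 0.58% × €3,760.00 = €21.81
Total withheld: €299.28 + €112.80 + €315.09 + €21.81 = €748.98
Net pay: €3,760.00 − €748.98 = €3,011.02

€3,011.02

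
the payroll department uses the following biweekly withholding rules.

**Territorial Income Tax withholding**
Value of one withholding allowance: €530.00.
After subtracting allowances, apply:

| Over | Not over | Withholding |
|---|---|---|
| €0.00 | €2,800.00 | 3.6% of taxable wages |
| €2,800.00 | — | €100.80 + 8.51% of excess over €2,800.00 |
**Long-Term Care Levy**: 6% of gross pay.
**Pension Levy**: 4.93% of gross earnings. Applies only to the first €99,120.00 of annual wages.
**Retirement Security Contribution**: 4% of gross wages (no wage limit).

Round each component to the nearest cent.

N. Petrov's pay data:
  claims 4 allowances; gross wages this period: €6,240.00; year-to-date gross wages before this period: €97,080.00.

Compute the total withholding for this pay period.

Territorial Income Tax: taxable = €6,240.00 − 4×€530.00 = €4,120.00
  €100.80 + 8.51% × (€4,120.00 − €2,800.00) = €100.80 + 8.51% × €1,320.00 = €213.13
Long-Term Care Levy: 6% × €6,240.00 = €374.40
Pension Levy: cap €99,120.00 − YTD €97,080.00 = €2,040.00 subject; 4.93% × €2,040.00 = €100.57
Retirement Security Contribution: 4% × €6,240.00 = €249.60
Total: €213.13 + €374.40 + €100.57 + €249.60 = €937.70

€937.70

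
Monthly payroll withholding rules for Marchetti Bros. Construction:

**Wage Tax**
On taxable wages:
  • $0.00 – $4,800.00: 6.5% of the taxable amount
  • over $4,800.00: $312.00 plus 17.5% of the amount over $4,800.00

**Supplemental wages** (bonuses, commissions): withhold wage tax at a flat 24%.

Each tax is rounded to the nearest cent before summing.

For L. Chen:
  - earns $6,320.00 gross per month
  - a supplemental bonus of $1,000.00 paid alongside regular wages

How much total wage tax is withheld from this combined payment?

$818.00

Wage Tax: taxable = $6,320.00
  $312.00 + 17.5% × ($6,320.00 − $4,800.00) = $312.00 + 17.5% × $1,520.00 = $578.00
Supplemental (24% flat on bonus): 24% × $1,000.00 = $240.00
Total wage tax: $578.00 + $240.00 = $818.00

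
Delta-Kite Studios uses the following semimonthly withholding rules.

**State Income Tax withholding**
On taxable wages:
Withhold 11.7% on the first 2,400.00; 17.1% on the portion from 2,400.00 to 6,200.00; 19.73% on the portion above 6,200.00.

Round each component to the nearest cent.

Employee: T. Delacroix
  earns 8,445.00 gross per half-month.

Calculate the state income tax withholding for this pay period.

1,373.54

State Income Tax: taxable = 8,445.00
  930.60 + 19.73% × (8,445.00 − 6,200.00) = 930.60 + 19.73% × 2,245.00 = 1,373.54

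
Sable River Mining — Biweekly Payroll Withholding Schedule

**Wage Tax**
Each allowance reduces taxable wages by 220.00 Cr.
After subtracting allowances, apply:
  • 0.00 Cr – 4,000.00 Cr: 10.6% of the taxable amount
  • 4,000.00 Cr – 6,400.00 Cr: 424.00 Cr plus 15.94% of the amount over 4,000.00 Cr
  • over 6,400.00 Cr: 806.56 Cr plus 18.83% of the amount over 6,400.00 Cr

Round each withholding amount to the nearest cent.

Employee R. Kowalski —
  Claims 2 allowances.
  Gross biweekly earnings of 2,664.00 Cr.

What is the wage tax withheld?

235.74 Cr

Wage Tax: taxable = 2,664.00 Cr − 2×220.00 Cr = 2,224.00 Cr
  10.6% × 2,224.00 Cr = 235.74 Cr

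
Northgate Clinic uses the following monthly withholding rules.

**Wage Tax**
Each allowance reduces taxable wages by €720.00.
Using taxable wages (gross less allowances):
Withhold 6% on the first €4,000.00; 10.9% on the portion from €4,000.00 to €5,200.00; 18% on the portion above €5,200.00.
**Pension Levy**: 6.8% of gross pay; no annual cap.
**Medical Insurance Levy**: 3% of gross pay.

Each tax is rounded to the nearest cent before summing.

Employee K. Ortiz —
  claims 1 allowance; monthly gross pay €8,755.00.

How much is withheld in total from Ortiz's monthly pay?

€1,739.09

Wage Tax: taxable = €8,755.00 − 1×€720.00 = €8,035.00
  €370.80 + 18% × (€8,035.00 − €5,200.00) = €370.80 + 18% × €2,835.00 = €881.10
Pension Levy: 6.8% × €8,755.00 = €595.34
Medical Insurance Levy: 3% × €8,755.00 = €262.65
Total: €881.10 + €595.34 + €262.65 = €1,739.09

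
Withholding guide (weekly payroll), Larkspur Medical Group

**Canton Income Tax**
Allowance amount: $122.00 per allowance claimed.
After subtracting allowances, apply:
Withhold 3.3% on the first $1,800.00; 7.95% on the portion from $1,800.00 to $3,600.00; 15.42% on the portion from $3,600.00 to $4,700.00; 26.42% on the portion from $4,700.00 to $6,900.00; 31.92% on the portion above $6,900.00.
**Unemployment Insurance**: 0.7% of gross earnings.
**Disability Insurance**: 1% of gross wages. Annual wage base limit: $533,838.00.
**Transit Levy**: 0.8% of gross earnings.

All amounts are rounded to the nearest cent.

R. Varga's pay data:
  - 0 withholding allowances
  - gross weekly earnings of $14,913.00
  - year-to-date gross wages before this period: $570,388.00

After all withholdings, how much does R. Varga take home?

$11,178.20

Canton Income Tax: taxable = $14,913.00
  $953.36 + 31.92% × ($14,913.00 − $6,900.00) = $953.36 + 31.92% × $8,013.00 = $3,511.11
Unemployment Insurance: 0.7% × $14,913.00 = $104.39
Disability Insurance: YTD $570,388.00 ≥ cap $533,838.00 → $0.00
Transit Levy: 0.8% × $14,913.00 = $119.30
Total withheld: $3,511.11 + $104.39 + $0.00 + $119.30 = $3,734.80
Net pay: $14,913.00 − $3,734.80 = $11,178.20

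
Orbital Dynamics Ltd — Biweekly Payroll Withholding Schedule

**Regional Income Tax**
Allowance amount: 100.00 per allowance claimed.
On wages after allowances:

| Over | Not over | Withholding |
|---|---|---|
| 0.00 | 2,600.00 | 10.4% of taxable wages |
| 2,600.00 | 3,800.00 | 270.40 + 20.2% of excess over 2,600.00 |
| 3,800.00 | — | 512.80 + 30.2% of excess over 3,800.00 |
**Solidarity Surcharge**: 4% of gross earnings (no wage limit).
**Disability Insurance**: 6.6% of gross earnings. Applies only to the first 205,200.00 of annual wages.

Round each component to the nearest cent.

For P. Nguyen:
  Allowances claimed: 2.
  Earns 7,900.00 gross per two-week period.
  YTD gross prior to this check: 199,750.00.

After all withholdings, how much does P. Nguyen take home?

Regional Income Tax: taxable = 7,900.00 − 2×100.00 = 7,700.00
  512.80 + 30.2% × (7,700.00 − 3,800.00) = 512.80 + 30.2% × 3,900.00 = 1,690.60
Solidarity Surcharge: 4% × 7,900.00 = 316.00
Disability Insurance: cap 205,200.00 − YTD 199,750.00 = 5,450.00 subject; 6.6% × 5,450.00 = 359.70
Total withheld: 1,690.60 + 316.00 + 359.70 = 2,366.30
Net pay: 7,900.00 − 2,366.30 = 5,533.70

5,533.70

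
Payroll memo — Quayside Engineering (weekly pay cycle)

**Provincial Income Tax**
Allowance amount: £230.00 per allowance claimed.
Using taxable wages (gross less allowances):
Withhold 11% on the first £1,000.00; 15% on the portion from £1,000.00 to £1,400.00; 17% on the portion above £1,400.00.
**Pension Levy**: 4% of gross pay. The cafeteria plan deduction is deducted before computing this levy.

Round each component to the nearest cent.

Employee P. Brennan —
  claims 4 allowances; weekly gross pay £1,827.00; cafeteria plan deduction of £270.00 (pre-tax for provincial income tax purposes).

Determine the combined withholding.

Provincial Income Tax: taxable = £1,827.00 − £270.00 − 4×£230.00 = £637.00
  11% × £637.00 = £70.07
Pension Levy: 4% × £1,557.00 = £62.28
Total: £70.07 + £62.28 = £132.35

£132.35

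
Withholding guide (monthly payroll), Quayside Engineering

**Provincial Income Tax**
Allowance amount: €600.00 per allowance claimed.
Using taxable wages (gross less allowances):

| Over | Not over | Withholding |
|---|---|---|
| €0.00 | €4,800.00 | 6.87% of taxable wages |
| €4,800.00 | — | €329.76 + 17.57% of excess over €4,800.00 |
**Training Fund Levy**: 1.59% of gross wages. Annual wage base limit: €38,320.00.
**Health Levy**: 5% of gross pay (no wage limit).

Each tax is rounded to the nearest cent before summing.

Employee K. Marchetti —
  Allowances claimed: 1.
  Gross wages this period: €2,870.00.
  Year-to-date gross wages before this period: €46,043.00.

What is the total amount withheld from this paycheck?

€299.45

Provincial Income Tax: taxable = €2,870.00 − 1×€600.00 = €2,270.00
  6.87% × €2,270.00 = €155.95
Training Fund Levy: YTD €46,043.00 ≥ cap €38,320.00 → €0.00
Health Levy: 5% × €2,870.00 = €143.50
Total: €155.95 + €0.00 + €143.50 = €299.45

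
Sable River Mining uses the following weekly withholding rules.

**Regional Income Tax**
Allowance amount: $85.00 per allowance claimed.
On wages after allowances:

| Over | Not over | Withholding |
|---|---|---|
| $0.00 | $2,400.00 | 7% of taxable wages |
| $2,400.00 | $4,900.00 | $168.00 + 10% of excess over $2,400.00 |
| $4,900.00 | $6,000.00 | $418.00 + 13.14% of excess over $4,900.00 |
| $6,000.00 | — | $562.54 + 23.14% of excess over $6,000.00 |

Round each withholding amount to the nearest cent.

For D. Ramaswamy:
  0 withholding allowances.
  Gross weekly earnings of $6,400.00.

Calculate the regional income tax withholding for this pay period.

Regional Income Tax: taxable = $6,400.00
  $562.54 + 23.14% × ($6,400.00 − $6,000.00) = $562.54 + 23.14% × $400.00 = $655.10

$655.10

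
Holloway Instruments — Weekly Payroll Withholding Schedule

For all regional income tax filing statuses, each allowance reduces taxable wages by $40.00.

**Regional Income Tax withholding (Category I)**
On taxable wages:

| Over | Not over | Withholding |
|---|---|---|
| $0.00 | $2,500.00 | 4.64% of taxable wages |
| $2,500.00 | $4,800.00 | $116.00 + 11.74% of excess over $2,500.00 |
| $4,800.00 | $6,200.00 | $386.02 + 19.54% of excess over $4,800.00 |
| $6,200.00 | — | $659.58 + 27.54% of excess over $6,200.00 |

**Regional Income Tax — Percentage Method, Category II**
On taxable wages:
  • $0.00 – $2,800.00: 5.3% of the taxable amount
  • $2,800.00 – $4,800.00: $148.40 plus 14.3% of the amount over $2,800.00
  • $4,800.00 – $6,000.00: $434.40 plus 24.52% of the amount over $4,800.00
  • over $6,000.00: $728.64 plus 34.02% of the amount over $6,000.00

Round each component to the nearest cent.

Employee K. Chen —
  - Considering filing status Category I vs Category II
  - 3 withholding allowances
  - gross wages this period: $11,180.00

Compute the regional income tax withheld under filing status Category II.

Regional Income Tax (Category II): taxable = $11,180.00 − 3×$40.00 = $11,060.00
  $728.64 + 34.02% × ($11,060.00 − $6,000.00) = $728.64 + 34.02% × $5,060.00 = $2,450.05

$2,450.05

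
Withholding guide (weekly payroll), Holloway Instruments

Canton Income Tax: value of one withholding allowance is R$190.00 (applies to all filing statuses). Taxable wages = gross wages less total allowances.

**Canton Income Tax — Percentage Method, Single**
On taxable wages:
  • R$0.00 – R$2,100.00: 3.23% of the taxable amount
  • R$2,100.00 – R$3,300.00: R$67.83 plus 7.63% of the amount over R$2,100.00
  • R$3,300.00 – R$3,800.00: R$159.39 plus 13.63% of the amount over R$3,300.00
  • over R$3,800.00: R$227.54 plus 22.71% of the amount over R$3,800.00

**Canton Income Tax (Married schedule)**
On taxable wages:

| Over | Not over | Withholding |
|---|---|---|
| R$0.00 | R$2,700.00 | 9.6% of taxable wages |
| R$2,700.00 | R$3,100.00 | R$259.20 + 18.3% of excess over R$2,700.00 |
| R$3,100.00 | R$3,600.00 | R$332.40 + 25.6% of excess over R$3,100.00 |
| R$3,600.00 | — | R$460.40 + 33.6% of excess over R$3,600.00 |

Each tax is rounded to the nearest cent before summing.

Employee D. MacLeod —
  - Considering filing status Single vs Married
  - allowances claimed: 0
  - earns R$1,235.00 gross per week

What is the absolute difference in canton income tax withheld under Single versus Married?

Canton Income Tax (Single): taxable = R$1,235.00
  3.23% × R$1,235.00 = R$39.89
Canton Income Tax (Married): taxable = R$1,235.00
  9.6% × R$1,235.00 = R$118.56
Difference: |R$39.89 − R$118.56| = R$78.67 (higher under Married)

R$78.67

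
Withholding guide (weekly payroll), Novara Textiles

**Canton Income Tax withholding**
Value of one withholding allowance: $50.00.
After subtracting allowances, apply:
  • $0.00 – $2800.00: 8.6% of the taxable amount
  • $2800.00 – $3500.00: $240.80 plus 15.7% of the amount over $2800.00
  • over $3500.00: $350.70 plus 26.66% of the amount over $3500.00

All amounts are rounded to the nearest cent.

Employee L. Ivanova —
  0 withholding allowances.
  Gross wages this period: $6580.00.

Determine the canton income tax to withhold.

Canton Income Tax: taxable = $6580.00
  $350.70 + 26.66% × ($6580.00 − $3500.00) = $350.70 + 26.66% × $3080.00 = $1171.83

$1171.83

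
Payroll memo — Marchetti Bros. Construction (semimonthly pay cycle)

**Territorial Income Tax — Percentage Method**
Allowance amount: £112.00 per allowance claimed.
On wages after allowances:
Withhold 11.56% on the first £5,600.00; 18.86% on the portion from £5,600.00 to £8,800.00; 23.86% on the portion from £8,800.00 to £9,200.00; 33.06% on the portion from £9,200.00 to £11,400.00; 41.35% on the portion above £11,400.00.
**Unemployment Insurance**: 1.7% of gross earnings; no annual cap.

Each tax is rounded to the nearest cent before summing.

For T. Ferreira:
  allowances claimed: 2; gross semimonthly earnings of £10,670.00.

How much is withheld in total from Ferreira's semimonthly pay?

Territorial Income Tax: taxable = £10,670.00 − 2×£112.00 = £10,446.00
  £1,346.32 + 33.06% × (£10,446.00 − £9,200.00) = £1,346.32 + 33.06% × £1,246.00 = £1,758.25
Unemployment Insurance: 1.7% × £10,670.00 = £181.39
Total: £1,758.25 + £181.39 = £1,939.64

£1,939.64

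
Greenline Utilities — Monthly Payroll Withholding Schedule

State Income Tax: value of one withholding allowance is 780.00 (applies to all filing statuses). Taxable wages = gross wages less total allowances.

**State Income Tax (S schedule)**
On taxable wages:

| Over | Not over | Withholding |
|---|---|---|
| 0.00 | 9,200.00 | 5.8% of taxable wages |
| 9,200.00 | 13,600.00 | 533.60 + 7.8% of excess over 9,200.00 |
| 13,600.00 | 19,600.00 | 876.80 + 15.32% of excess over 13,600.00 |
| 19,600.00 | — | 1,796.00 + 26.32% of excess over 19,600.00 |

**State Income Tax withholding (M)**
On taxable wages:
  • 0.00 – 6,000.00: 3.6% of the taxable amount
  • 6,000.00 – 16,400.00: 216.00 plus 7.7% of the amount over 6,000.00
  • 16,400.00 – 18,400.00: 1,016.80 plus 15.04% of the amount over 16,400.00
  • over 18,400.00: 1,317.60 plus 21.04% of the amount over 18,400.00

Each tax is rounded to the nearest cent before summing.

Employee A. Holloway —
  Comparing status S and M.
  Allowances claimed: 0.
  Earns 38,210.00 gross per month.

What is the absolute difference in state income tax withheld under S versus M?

1,208.53

State Income Tax (S): taxable = 38,210.00
  1,796.00 + 26.32% × (38,210.00 − 19,600.00) = 1,796.00 + 26.32% × 18,610.00 = 6,694.15
State Income Tax (M): taxable = 38,210.00
  1,317.60 + 21.04% × (38,210.00 − 18,400.00) = 1,317.60 + 21.04% × 19,810.00 = 5,485.62
Difference: |6,694.15 − 5,485.62| = 1,208.53 (higher under S)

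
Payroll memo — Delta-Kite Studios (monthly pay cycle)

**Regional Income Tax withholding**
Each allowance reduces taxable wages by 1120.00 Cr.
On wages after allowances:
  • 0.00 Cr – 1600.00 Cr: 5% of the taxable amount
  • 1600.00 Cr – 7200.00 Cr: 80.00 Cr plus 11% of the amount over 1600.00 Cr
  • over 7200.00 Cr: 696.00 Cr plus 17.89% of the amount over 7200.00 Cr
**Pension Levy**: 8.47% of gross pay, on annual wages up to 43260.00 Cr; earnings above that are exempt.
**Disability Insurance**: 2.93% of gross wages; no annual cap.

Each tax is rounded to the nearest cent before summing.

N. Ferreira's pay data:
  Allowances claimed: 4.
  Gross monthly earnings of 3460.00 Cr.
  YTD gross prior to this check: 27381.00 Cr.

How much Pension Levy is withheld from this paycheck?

Pension Levy: 8.47% × 3460.00 Cr = 293.06 Cr

293.06 Cr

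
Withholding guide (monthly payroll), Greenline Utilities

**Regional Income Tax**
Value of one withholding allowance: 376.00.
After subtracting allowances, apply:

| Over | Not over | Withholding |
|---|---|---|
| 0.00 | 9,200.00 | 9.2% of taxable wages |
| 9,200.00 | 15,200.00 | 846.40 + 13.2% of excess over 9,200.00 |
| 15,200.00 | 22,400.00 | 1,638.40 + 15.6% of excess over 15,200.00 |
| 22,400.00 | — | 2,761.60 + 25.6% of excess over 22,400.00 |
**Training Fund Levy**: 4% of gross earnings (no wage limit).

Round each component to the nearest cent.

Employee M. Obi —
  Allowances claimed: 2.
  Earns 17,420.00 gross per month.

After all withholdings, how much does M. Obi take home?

Regional Income Tax: taxable = 17,420.00 − 2×376.00 = 16,668.00
  1,638.40 + 15.6% × (16,668.00 − 15,200.00) = 1,638.40 + 15.6% × 1,468.00 = 1,867.41
Training Fund Levy: 4% × 17,420.00 = 696.80
Total withheld: 1,867.41 + 696.80 = 2,564.21
Net pay: 17,420.00 − 2,564.21 = 14,855.79

14,855.79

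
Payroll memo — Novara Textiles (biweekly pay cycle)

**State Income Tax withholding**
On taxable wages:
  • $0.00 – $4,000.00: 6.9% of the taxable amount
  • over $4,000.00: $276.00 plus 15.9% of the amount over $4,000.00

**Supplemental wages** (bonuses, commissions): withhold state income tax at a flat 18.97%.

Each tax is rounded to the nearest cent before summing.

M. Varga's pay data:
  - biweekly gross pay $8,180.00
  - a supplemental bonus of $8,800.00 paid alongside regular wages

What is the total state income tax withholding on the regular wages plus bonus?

State Income Tax: taxable = $8,180.00
  $276.00 + 15.9% × ($8,180.00 − $4,000.00) = $276.00 + 15.9% × $4,180.00 = $940.62
Supplemental (18.97% flat on bonus): 18.97% × $8,800.00 = $1,669.36
Total state income tax: $940.62 + $1,669.36 = $2,609.98

$2,609.98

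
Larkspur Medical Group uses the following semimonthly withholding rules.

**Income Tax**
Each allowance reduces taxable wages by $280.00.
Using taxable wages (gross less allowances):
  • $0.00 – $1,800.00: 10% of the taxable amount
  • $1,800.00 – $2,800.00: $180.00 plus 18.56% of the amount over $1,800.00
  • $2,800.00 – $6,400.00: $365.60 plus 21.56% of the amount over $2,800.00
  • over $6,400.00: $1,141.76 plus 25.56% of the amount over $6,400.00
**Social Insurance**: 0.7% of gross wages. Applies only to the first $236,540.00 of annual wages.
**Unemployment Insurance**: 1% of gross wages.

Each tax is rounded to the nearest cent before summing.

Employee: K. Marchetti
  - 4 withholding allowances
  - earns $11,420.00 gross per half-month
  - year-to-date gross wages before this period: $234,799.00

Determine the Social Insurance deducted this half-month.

$12.19

Social Insurance: cap $236,540.00 − YTD $234,799.00 = $1,741.00 subject; 0.7% × $1,741.00 = $12.19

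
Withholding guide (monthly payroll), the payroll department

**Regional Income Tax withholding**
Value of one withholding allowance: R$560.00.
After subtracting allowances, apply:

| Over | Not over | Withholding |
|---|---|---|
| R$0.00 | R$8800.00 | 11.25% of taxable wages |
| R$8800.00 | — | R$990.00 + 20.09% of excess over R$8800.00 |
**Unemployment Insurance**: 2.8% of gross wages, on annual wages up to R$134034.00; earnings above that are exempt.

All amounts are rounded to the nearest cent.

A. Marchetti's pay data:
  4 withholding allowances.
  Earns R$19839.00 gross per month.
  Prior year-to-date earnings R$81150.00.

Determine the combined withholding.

Regional Income Tax: taxable = R$19839.00 − 4×R$560.00 = R$17599.00
  R$990.00 + 20.09% × (R$17599.00 − R$8800.00) = R$990.00 + 20.09% × R$8799.00 = R$2757.72
Unemployment Insurance: 2.8% × R$19839.00 = R$555.49
Total: R$2757.72 + R$555.49 = R$3313.21

R$3313.21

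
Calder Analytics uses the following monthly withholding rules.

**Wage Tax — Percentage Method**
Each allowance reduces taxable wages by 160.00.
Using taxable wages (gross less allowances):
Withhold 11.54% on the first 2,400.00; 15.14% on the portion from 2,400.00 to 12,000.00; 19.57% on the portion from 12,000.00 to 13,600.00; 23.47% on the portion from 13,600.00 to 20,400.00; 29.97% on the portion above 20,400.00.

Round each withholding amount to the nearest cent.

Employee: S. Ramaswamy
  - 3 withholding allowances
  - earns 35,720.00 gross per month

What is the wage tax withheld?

8,087.03

Wage Tax: taxable = 35,720.00 − 3×160.00 = 35,240.00
  3,639.48 + 29.97% × (35,240.00 − 20,400.00) = 3,639.48 + 29.97% × 14,840.00 = 8,087.03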